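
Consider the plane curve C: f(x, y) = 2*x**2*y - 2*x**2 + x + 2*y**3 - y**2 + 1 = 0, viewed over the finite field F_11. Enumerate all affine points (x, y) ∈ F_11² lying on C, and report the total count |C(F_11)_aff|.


Affine F_11-points: {(0, 7), (1, 0), (4, 6), (5, 0), (8, 6), (9, 1), (10, 7)}; count = 7.

For each of the 121 pairs (x, y) ∈ F_11², evaluate f(x, y) mod 11. Record the zeros.
  x = 0: [0↦1, 1↦2, 2↦2, 3↦2, 4↦3, 5↦6, 6↦1, 7↦0, 8↦4, 9↦3, 10↦9]  zeros at y ∈ {7}
  x = 1: [0↦0, 1↦3, 2↦5, 3↦7, 4↦10, 5↦4, 6↦1, 7↦2, 8↦8, 9↦9, 10↦6]  zeros at y ∈ {0}
  x = 2: [0↦6, 1↦4, 2↦1, 3↦9, 4↦7, 5↦7, 6↦10, 7↦6, 8↦7, 9↦3, 10↦6]  zeros at y ∈ ∅
  x = 3: [0↦8, 1↦5, 2↦1, 3↦8, 4↦5, 5↦4, 6↦6, 7↦1, 8↦1, 9↦7, 10↦9]  zeros at y ∈ ∅
  x = 4: [0↦6, 1↦6, 2↦5, 3↦4, 4↦4, 5↦6, 6↦0, 7↦9, 8↦1, 9↦10, 10↦4]  zeros at y ∈ {6}
  x = 5: [0↦0, 1↦7, 2↦2, 3↦8, 4↦4, 5↦2, 6↦3, 7↦8, 8↦7, 9↦1, 10↦2]  zeros at y ∈ {0}
  x = 6: [0↦1, 1↦8, 2↦3, 3↦9, 4↦5, 5↦3, 6↦4, 7↦9, 8↦8, 9↦2, 10↦3]  zeros at y ∈ ∅
  x = 7: [0↦9, 1↦9, 2↦8, 3↦7, 4↦7, 5↦9, 6↦3, 7↦1, 8↦4, 9↦2, 10↦7]  zeros at y ∈ ∅
  x = 8: [0↦2, 1↦10, 2↦6, 3↦2, 4↦10, 5↦9, 6↦0, 7↦6, 8↦6, 9↦1, 10↦3]  zeros at y ∈ {6}
  x = 9: [0↦2, 1↦0, 2↦8, 3↦5, 4↦3, 5↦3, 6↦6, 7↦2, 8↦3, 9↦10, 10↦2]  zeros at y ∈ {1}
  x = 10: [0↦9, 1↦1, 2↦3, 3↦5, 4↦8, 5↦2, 6↦10, 7↦0, 8↦6, 9↦7, 10↦4]  zeros at y ∈ {7}
Collecting zeros: affine points = {(0, 7), (1, 0), (4, 6), (5, 0), (8, 6), (9, 1), (10, 7)}.
Total count |C(F_11)_aff| = 7.


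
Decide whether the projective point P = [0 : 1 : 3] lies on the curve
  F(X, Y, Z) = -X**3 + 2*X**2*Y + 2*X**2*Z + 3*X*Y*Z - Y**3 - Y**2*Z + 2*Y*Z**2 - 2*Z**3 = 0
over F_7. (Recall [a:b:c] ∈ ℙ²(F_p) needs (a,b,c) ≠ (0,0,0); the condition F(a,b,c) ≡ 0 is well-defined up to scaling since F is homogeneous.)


F(0,1,3) ≡ 2 (mod 7); P is NOT on the curve.

Evaluate F(0, 1, 3) term-by-term (mod 7).
  -X**3 ↦ -1·0·1·1 = 0
  2*X**2*Y ↦ 2·0·1·1 = 0
  2*X**2*Z ↦ 2·0·1·3 = 0
  3*X*Y*Z ↦ 3·0·1·3 = 0
  -Y**3 ↦ -1·1·1·1 = -1
  -Y**2*Z ↦ -1·1·1·3 = -3
  2*Y*Z**2 ↦ 2·1·1·9 = 18
  -2*Z**3 ↦ -2·1·1·27 = -54
Sum: F(0, 1, 3) = (0) + (0) + (0) + (0) + (-1) + (-3) + (18) + (-54) = -40.
Reducing mod 7: -40 ≡ 2 (mod 7).
Since F(a, b, c) ≡ 2 ≠ 0 (mod 7), P does NOT lie on the curve.


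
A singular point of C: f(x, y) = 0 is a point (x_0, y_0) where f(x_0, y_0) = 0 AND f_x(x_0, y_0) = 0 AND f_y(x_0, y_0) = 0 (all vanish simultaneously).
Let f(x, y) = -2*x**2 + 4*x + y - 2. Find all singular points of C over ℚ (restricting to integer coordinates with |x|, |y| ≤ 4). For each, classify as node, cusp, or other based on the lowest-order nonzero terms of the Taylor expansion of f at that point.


No singular points in the scanned grid; C is smooth there.

Compute partial derivatives:
  f_x = 4 - 4*x.
  f_y = 1.
f_y = 1 is a nonzero constant, so f_y never vanishes: no point (x, y) can satisfy f = f_x = f_y = 0. In particular no (x, y) ∈ {−4, ..., 4}² is singular; the curve is smooth.


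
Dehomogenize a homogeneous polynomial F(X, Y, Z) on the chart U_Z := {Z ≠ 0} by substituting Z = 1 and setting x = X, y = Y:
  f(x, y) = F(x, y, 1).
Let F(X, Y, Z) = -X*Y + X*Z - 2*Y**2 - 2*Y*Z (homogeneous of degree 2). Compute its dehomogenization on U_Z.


f(x, y) = -x*y + x - 2*y**2 - 2*y

On U_Z we set Z = 1. Each monomial c·X^i·Y^j·Z^k in F becomes c·x^i·y^j·1^k = c·x^i·y^j.
Substituting Z = 1: F(X, Y, 1) = -x*y + x - 2*y**2 - 2*y.
Note: deg(f) ≤ deg(F) = 2; strict inequality happens when F is divisible by Z (lost terms).


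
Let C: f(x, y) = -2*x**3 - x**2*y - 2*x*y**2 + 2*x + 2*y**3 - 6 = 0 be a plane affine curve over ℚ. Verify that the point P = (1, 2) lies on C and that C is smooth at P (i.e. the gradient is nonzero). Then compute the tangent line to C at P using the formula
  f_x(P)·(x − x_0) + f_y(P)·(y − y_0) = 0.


Tangent line at P: -16*x + 15*y - 14 = 0.

Step 1: f(1, 2) = 0, so P lies on C.
Step 2: partial derivatives
  f_x(x, y) = -6*x**2 - 2*x*y - 2*y**2 + 2, f_y(x, y) = -x**2 - 4*x*y + 6*y**2.
  f_x(P) = -16, f_y(P) = 15 (gradient nonzero, so P is smooth).
Step 3: tangent line at P: -16·(x − 1) + 15·(y − 2) = 0.
Expanding: -16*x + 15*y - 14 = 0.


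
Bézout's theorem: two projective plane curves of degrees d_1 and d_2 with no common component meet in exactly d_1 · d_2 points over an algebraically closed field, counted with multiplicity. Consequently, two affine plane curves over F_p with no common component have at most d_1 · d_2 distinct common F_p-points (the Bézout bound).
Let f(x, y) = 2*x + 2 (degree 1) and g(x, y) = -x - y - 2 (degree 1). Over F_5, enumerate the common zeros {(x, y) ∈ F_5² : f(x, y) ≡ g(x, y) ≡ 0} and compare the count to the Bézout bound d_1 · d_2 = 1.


Common zeros: {(4, 4)}; count = 1; Bézout bound = 1.

deg(f) = 1, deg(g) = 1, so Bézout bound = 1.
Scan x ∈ F_5. For each x, list the y ∈ F_5 with f(x, y) ≡ 0 and those with g(x, y) ≡ 0 (mod 5); the common zeros in that column are the intersection.
  x = 0: f ≡ 0 at y ∈ ∅; g ≡ 0 at y ∈ {3}; common: ∅.
  x = 1: f ≡ 0 at y ∈ ∅; g ≡ 0 at y ∈ {2}; common: ∅.
  x = 2: f ≡ 0 at y ∈ ∅; g ≡ 0 at y ∈ {1}; common: ∅.
  x = 3: f ≡ 0 at y ∈ ∅; g ≡ 0 at y ∈ {0}; common: ∅.
  x = 4: f ≡ 0 at y ∈ {0, 1, 2, 3, 4}; g ≡ 0 at y ∈ {4}; common: {4}.
Collecting: common zeros = {(4, 4)}, so the count is 1.
Comparison with the Bézout bound: 1 ≤ 1 = deg(f)·deg(g), as expected for curves with no common component (the bound is attained).


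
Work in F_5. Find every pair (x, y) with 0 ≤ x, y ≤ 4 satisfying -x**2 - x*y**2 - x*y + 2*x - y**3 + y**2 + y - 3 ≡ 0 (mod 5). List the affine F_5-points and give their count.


Affine F_5-points: {(0, 2), (1, 2), (3, 4), (4, 4)}; count = 4.

For each of the 25 pairs (x, y) ∈ F_5², evaluate f(x, y) mod 5. Record the zeros.
  x = 0: [0↦2, 1↦3, 2↦0, 3↦2, 4↦3]  zeros at y ∈ {2}
  x = 1: [0↦3, 1↦2, 2↦0, 3↦1, 4↦4]  zeros at y ∈ {2}
  x = 2: [0↦2, 1↦4, 2↦3, 3↦3, 4↦3]  zeros at y ∈ ∅
  x = 3: [0↦4, 1↦4, 2↦4, 3↦3, 4↦0]  zeros at y ∈ {4}
  x = 4: [0↦4, 1↦2, 2↦3, 3↦1, 4↦0]  zeros at y ∈ {4}
Collecting zeros: affine points = {(0, 2), (1, 2), (3, 4), (4, 4)}.
Total count |C(F_5)_aff| = 4.


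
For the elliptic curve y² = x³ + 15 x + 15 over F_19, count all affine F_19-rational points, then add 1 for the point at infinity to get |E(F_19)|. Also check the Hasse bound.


Affine points = {(3, 7), (3, 12), (4, 5), (4, 14), (5, 5), (5, 14), (6, 6), (6, 13), (7, 8), (7, 11), (8, 1), (8, 18), (9, 9), (9, 10), (10, 5), (10, 14), (12, 2), (12, 17), (14, 9), (14, 10), (15, 9), (15, 10), (16, 0)}; affine count = 23; |E(F_19)| = 24.

Discriminant check: Δ ∝ 4a³ + 27b² = 4·15³ + 27·15² = 4·3375 + 27·225 ≡ 5 (mod 19). Nonzero ⇒ E is nonsingular.
For each x ∈ F_19, compute rhs = x³ + 15·x + 15 mod 19, then count y ∈ F_19 with y² ≡ rhs.
  x = 0: rhs = 15, matching y values: none (0 points).
  x = 1: rhs = 12, matching y values: none (0 points).
  x = 2: rhs = 15, matching y values: none (0 points).
  x = 3: rhs = 11, matching y values: 7, 12 (2 points).
  x = 4: rhs = 6, matching y values: 5, 14 (2 points).
  x = 5: rhs = 6, matching y values: 5, 14 (2 points).
  x = 6: rhs = 17, matching y values: 6, 13 (2 points).
  x = 7: rhs = 7, matching y values: 8, 11 (2 points).
  x = 8: rhs = 1, matching y values: 1, 18 (2 points).
  x = 9: rhs = 5, matching y values: 9, 10 (2 points).
  x = 10: rhs = 6, matching y values: 5, 14 (2 points).
  x = 11: rhs = 10, matching y values: none (0 points).
  x = 12: rhs = 4, matching y values: 2, 17 (2 points).
  x = 13: rhs = 13, matching y values: none (0 points).
  x = 14: rhs = 5, matching y values: 9, 10 (2 points).
  x = 15: rhs = 5, matching y values: 9, 10 (2 points).
  x = 16: rhs = 0, matching y values: 0 (1 points).
  x = 17: rhs = 15, matching y values: none (0 points).
  x = 18: rhs = 18, matching y values: none (0 points).
Total affine count: 23.
Full point count |E(F_19)| = 23 + 1 = 24.
Hasse bound: |24 − (19+1)| = |4| = 4 ≤ 2√19 ≈ 8.7178 ✓.


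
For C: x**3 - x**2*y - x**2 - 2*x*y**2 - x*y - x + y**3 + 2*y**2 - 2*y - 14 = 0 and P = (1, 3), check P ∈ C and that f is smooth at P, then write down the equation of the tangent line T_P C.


Tangent line at P: -27*x + 23*y - 42 = 0.

Step 1: f(1, 3) = 0, so P lies on C.
Step 2: partial derivatives
  f_x(x, y) = 3*x**2 - 2*x*y - 2*x - 2*y**2 - y - 1, f_y(x, y) = -x**2 - 4*x*y - x + 3*y**2 + 4*y - 2.
  f_x(P) = -27, f_y(P) = 23 (gradient nonzero, so P is smooth).
Step 3: tangent line at P: -27·(x − 1) + 23·(y − 3) = 0.
Expanding: -27*x + 23*y - 42 = 0.


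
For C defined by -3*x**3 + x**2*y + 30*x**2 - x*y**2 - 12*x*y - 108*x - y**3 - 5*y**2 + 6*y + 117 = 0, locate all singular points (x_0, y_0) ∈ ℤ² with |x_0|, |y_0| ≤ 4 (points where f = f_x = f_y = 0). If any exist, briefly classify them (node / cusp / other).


Singular points: {(3, -3)}; classification: cusp.

Compute partial derivatives:
  f_x = -9*x**2 + 2*x*y + 60*x - y**2 - 12*y - 108.
  f_y = x**2 - 2*x*y - 12*x - 3*y**2 - 10*y + 6.
Scan x_0 ∈ {−4, ..., 4}. For each x_0, f_y(x_0, y) is a polynomial in y; find its integer roots y ∈ {−4, ..., 4}, then test f_x and f at those candidates.
  x = -4: f_y(-4, y) = -3*y**2 - 2*y + 70; no integer root y with |y| ≤ 4.
  x = -3: f_y(-3, y) = -3*y**2 - 4*y + 51; no integer root y with |y| ≤ 4.
  x = -2: f_y(-2, y) = -3*y**2 - 6*y + 34; no integer root y with |y| ≤ 4.
  x = -1: f_y(-1, y) = -3*y**2 - 8*y + 19; no integer root y with |y| ≤ 4.
  x = 0: f_y(0, y) = -3*y**2 - 10*y + 6; no integer root y with |y| ≤ 4.
  x = 1: f_y(1, y) = -3*y**2 - 12*y - 5; no integer root y with |y| ≤ 4.
  x = 2: f_y(2, y) = -3*y**2 - 14*y - 14; no integer root y with |y| ≤ 4.
  x = 3: f_y(3, y) = -3*y**2 - 16*y - 21; vanishes at y ∈ {-3}. (3, -3): f_x = 0, f = 0 — SINGULAR.
  x = 4: f_y(4, y) = -3*y**2 - 18*y - 26; no integer root y with |y| ≤ 4.
Only singular point on the grid: (3, -3).
Classify: substitute x = 3 + u, y = -3 + v and expand: f = -3*u**3 + u**2*v - u*v**2 - v**3 + v**2.
No constant or linear terms (consistent with a singular point). Quadratic part: v**2. Cubic part: -3*u**3 + u**2*v - u*v**2 - v**3.
The quadratic part v**2 is a perfect square, so there is a single (double) tangent line v = 0, i.e. y = -3. Restricting the cubic part to that line (v = 0) leaves -3*u**3 ≠ 0, so f is not divisible by v and the branch is v² ≈ 3*u**3 to lowest order — this is a cusp.
Classification: cusp.


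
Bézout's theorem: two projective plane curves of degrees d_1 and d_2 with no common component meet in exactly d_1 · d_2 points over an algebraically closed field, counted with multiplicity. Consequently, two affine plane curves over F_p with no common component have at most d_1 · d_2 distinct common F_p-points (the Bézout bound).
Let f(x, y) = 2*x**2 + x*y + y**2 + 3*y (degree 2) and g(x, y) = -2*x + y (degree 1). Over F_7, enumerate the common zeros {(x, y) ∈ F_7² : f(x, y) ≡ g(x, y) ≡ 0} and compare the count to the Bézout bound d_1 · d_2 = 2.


Common zeros: {(0, 0), (1, 2)}; count = 2; Bézout bound = 2.

deg(f) = 2, deg(g) = 1, so Bézout bound = 2.
Scan x ∈ F_7. For each x, list the y ∈ F_7 with f(x, y) ≡ 0 and those with g(x, y) ≡ 0 (mod 7); the common zeros in that column are the intersection.
  x = 0: f ≡ 0 at y ∈ {0, 4}; g ≡ 0 at y ∈ {0}; common: {0}.
  x = 1: f ≡ 0 at y ∈ {1, 2}; g ≡ 0 at y ∈ {2}; common: {2}.
  x = 2: f ≡ 0 at y ∈ {1}; g ≡ 0 at y ∈ {4}; common: ∅.
  x = 3: f ≡ 0 at y ∈ ∅; g ≡ 0 at y ∈ {6}; common: ∅.
  x = 4: f ≡ 0 at y ∈ ∅; g ≡ 0 at y ∈ {1}; common: ∅.
  x = 5: f ≡ 0 at y ∈ {2, 4}; g ≡ 0 at y ∈ {3}; common: ∅.
  x = 6: f ≡ 0 at y ∈ ∅; g ≡ 0 at y ∈ {5}; common: ∅.
Collecting: common zeros = {(0, 0), (1, 2)}, so the count is 2.
Comparison with the Bézout bound: 2 ≤ 2 = deg(f)·deg(g), as expected for curves with no common component (the bound is attained).


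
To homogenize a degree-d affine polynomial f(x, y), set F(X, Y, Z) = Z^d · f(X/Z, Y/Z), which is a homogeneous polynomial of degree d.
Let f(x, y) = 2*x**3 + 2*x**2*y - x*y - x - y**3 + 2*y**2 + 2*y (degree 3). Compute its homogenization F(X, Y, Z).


F(X, Y, Z) = 2*X**3 + 2*X**2*Y - X*Y*Z - X*Z**2 - Y**3 + 2*Y**2*Z + 2*Y*Z**2

deg(f) = 3.
Substitute x = X/Z, y = Y/Z into f, then multiply by Z^3.
  monomial 2·x^3·y^0 ↦ 2·X^3·Y^0·Z^0.
  monomial 2·x^2·y^1 ↦ 2·X^2·Y^1·Z^0.
  monomial -1·x^1·y^1 ↦ -1·X^1·Y^1·Z^1.
  monomial -1·x^1·y^0 ↦ -1·X^1·Y^0·Z^2.
  monomial -1·x^0·y^3 ↦ -1·X^0·Y^3·Z^0.
  monomial 2·x^0·y^2 ↦ 2·X^0·Y^2·Z^1.
  monomial 2·x^0·y^1 ↦ 2·X^0·Y^1·Z^2.
Collecting: F(X, Y, Z) = 2*X**3 + 2*X**2*Y - X*Y*Z - X*Z**2 - Y**3 + 2*Y**2*Z + 2*Y*Z**2.


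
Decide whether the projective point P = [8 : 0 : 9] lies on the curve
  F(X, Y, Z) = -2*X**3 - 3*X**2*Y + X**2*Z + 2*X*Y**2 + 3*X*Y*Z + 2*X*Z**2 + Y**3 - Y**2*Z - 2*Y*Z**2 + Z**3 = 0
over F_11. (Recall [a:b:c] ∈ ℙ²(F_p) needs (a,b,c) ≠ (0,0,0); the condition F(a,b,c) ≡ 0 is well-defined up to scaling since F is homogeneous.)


F(8,0,9) ≡ 4 (mod 11); P is NOT on the curve.

Evaluate F(8, 0, 9) term-by-term (mod 11).
  -2*X**3 ↦ -2·512·1·1 = -1024
  -3*X**2*Y ↦ -3·64·0·1 = 0
  X**2*Z ↦ 1·64·1·9 = 576
  2*X*Y**2 ↦ 2·8·0·1 = 0
  3*X*Y*Z ↦ 3·8·0·9 = 0
  2*X*Z**2 ↦ 2·8·1·81 = 1296
  Y**3 ↦ 1·1·0·1 = 0
  -Y**2*Z ↦ -1·1·0·9 = 0
  -2*Y*Z**2 ↦ -2·1·0·81 = 0
  Z**3 ↦ 1·1·1·729 = 729
Sum: F(8, 0, 9) = (-1024) + (0) + (576) + (0) + (0) + (1296) + (0) + (0) + (0) + (729) = 1577.
Reducing mod 11: 1577 ≡ 4 (mod 11).
Since F(a, b, c) ≡ 4 ≠ 0 (mod 11), P does NOT lie on the curve.


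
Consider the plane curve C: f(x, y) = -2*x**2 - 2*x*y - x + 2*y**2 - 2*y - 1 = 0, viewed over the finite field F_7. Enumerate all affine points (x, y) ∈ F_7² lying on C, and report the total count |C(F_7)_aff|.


Affine F_7-points: {(3, 1), (3, 3), (4, 2), (4, 3), (5, 0), (5, 6), (6, 1), (6, 6)}; count = 8.

For each of the 49 pairs (x, y) ∈ F_7², evaluate f(x, y) mod 7. Record the zeros.
  x = 0: [0↦6, 1↦6, 2↦3, 3↦4, 4↦2, 5↦4, 6↦3]  zeros at y ∈ ∅
  x = 1: [0↦3, 1↦1, 2↦3, 3↦2, 4↦5, 5↦5, 6↦2]  zeros at y ∈ ∅
  x = 2: [0↦3, 1↦6, 2↦6, 3↦3, 4↦4, 5↦2, 6↦4]  zeros at y ∈ ∅
  x = 3: [0↦6, 1↦0, 2↦5, 3↦0, 4↦6, 5↦2, 6↦2]  zeros at y ∈ {1, 3}
  x = 4: [0↦5, 1↦4, 2↦0, 3↦0, 4↦4, 5↦5, 6↦3]  zeros at y ∈ {2, 3}
  x = 5: [0↦0, 1↦4, 2↦5, 3↦3, 4↦5, 5↦4, 6↦0]  zeros at y ∈ {0, 6}
  x = 6: [0↦5, 1↦0, 2↦6, 3↦2, 4↦2, 5↦6, 6↦0]  zeros at y ∈ {1, 6}
Collecting zeros: affine points = {(3, 1), (3, 3), (4, 2), (4, 3), (5, 0), (5, 6), (6, 1), (6, 6)}.
Total count |C(F_7)_aff| = 8.


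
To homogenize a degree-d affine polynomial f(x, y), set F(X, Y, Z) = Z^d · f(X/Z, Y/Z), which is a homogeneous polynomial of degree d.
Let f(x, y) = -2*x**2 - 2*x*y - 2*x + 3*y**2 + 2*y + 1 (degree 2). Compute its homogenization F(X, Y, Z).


F(X, Y, Z) = -2*X**2 - 2*X*Y - 2*X*Z + 3*Y**2 + 2*Y*Z + Z**2

deg(f) = 2.
Substitute x = X/Z, y = Y/Z into f, then multiply by Z^2.
  monomial -2·x^2·y^0 ↦ -2·X^2·Y^0·Z^0.
  monomial -2·x^1·y^1 ↦ -2·X^1·Y^1·Z^0.
  monomial -2·x^1·y^0 ↦ -2·X^1·Y^0·Z^1.
  monomial 3·x^0·y^2 ↦ 3·X^0·Y^2·Z^0.
  monomial 2·x^0·y^1 ↦ 2·X^0·Y^1·Z^1.
  monomial 1·x^0·y^0 ↦ 1·X^0·Y^0·Z^2.
Collecting: F(X, Y, Z) = -2*X**2 - 2*X*Y - 2*X*Z + 3*Y**2 + 2*Y*Z + Z**2.


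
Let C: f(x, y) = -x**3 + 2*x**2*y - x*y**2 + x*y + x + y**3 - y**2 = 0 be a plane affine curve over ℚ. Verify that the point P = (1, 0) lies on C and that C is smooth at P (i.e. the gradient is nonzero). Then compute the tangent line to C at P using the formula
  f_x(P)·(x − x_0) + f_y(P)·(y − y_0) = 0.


Tangent line at P: -2*x + 3*y + 2 = 0.

Step 1: f(1, 0) = 0, so P lies on C.
Step 2: partial derivatives
  f_x(x, y) = -3*x**2 + 4*x*y - y**2 + y + 1, f_y(x, y) = 2*x**2 - 2*x*y + x + 3*y**2 - 2*y.
  f_x(P) = -2, f_y(P) = 3 (gradient nonzero, so P is smooth).
Step 3: tangent line at P: -2·(x − 1) + 3·(y − 0) = 0.
Expanding: -2*x + 3*y + 2 = 0.


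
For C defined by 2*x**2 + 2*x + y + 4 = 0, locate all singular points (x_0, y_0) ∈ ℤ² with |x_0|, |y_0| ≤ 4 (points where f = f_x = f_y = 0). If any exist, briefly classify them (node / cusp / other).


No singular points in the scanned grid; C is smooth there.

Compute partial derivatives:
  f_x = 4*x + 2.
  f_y = 1.
f_y = 1 is a nonzero constant, so f_y never vanishes: no point (x, y) can satisfy f = f_x = f_y = 0. In particular no (x, y) ∈ {−4, ..., 4}² is singular; the curve is smooth.


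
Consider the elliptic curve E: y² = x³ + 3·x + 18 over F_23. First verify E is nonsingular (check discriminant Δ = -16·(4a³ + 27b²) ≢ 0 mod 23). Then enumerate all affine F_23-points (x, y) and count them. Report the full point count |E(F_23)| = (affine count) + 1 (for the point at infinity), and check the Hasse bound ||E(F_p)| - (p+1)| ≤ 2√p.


Affine points = {(0, 8), (0, 15), (2, 3), (2, 20), (3, 10), (3, 13), (4, 5), (4, 18), (8, 5), (8, 18), (10, 6), (10, 17), (11, 5), (11, 18), (13, 0), (18, 4), (18, 19), (21, 2), (21, 21)}; affine count = 19; |E(F_23)| = 20.

Discriminant check: Δ ∝ 4a³ + 27b² = 4·3³ + 27·18² = 4·27 + 27·324 ≡ 1 (mod 23). Nonzero ⇒ E is nonsingular.
For each x ∈ F_23, compute rhs = x³ + 3·x + 18 mod 23, then count y ∈ F_23 with y² ≡ rhs.
  x = 0: rhs = 18, matching y values: 8, 15 (2 points).
  x = 1: rhs = 22, matching y values: none (0 points).
  x = 2: rhs = 9, matching y values: 3, 20 (2 points).
  x = 3: rhs = 8, matching y values: 10, 13 (2 points).
  x = 4: rhs = 2, matching y values: 5, 18 (2 points).
  x = 5: rhs = 20, matching y values: none (0 points).
  x = 6: rhs = 22, matching y values: none (0 points).
  x = 7: rhs = 14, matching y values: none (0 points).
  x = 8: rhs = 2, matching y values: 5, 18 (2 points).
  x = 9: rhs = 15, matching y values: none (0 points).
  x = 10: rhs = 13, matching y values: 6, 17 (2 points).
  x = 11: rhs = 2, matching y values: 5, 18 (2 points).
  x = 12: rhs = 11, matching y values: none (0 points).
  x = 13: rhs = 0, matching y values: 0 (1 points).
  x = 14: rhs = 21, matching y values: none (0 points).
  x = 15: rhs = 11, matching y values: none (0 points).
  x = 16: rhs = 22, matching y values: none (0 points).
  x = 17: rhs = 14, matching y values: none (0 points).
  x = 18: rhs = 16, matching y values: 4, 19 (2 points).
  x = 19: rhs = 11, matching y values: none (0 points).
  x = 20: rhs = 5, matching y values: none (0 points).
  x = 21: rhs = 4, matching y values: 2, 21 (2 points).
  x = 22: rhs = 14, matching y values: none (0 points).
Total affine count: 19.
Full point count |E(F_23)| = 19 + 1 = 20.
Hasse bound: |20 − (23+1)| = |-4| = 4 ≤ 2√23 ≈ 9.5917 ✓.


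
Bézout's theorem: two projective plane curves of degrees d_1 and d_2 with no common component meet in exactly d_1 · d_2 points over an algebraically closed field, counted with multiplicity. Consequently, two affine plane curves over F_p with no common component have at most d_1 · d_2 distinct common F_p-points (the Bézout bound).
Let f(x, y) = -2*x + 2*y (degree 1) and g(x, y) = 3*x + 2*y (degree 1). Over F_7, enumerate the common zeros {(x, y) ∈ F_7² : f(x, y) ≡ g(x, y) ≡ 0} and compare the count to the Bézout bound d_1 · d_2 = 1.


Common zeros: {(0, 0)}; count = 1; Bézout bound = 1.

deg(f) = 1, deg(g) = 1, so Bézout bound = 1.
Scan x ∈ F_7. For each x, list the y ∈ F_7 with f(x, y) ≡ 0 and those with g(x, y) ≡ 0 (mod 7); the common zeros in that column are the intersection.
  x = 0: f ≡ 0 at y ∈ {0}; g ≡ 0 at y ∈ {0}; common: {0}.
  x = 1: f ≡ 0 at y ∈ {1}; g ≡ 0 at y ∈ {2}; common: ∅.
  x = 2: f ≡ 0 at y ∈ {2}; g ≡ 0 at y ∈ {4}; common: ∅.
  x = 3: f ≡ 0 at y ∈ {3}; g ≡ 0 at y ∈ {6}; common: ∅.
  x = 4: f ≡ 0 at y ∈ {4}; g ≡ 0 at y ∈ {1}; common: ∅.
  x = 5: f ≡ 0 at y ∈ {5}; g ≡ 0 at y ∈ {3}; common: ∅.
  x = 6: f ≡ 0 at y ∈ {6}; g ≡ 0 at y ∈ {5}; common: ∅.
Collecting: common zeros = {(0, 0)}, so the count is 1.
Comparison with the Bézout bound: 1 ≤ 1 = deg(f)·deg(g), as expected for curves with no common component (the bound is attained).


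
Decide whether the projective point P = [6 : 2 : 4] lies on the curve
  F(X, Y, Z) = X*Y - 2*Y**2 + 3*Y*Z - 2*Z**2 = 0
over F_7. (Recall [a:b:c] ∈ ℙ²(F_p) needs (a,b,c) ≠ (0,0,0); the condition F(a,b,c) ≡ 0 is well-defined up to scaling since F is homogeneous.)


F(6,2,4) ≡ 3 (mod 7); P is NOT on the curve.

Evaluate F(6, 2, 4) term-by-term (mod 7).
  X*Y ↦ 1·6·2·1 = 12
  -2*Y**2 ↦ -2·1·4·1 = -8
  3*Y*Z ↦ 3·1·2·4 = 24
  -2*Z**2 ↦ -2·1·1·16 = -32
Sum: F(6, 2, 4) = (12) + (-8) + (24) + (-32) = -4.
Reducing mod 7: -4 ≡ 3 (mod 7).
Since F(a, b, c) ≡ 3 ≠ 0 (mod 7), P does NOT lie on the curve.


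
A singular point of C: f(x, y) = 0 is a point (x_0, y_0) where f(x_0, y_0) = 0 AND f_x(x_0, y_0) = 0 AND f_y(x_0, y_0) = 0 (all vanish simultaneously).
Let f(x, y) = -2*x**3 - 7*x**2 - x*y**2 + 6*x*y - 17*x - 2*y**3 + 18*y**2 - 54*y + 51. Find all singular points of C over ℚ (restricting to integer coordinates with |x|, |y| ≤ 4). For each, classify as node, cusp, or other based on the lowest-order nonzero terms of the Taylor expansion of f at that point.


Singular points: {(-1, 3)}; classification: node.

Compute partial derivatives:
  f_x = -6*x**2 - 14*x - y**2 + 6*y - 17.
  f_y = -2*x*y + 6*x - 6*y**2 + 36*y - 54.
Scan x_0 ∈ {−4, ..., 4}. For each x_0, f_y(x_0, y) is a polynomial in y; find its integer roots y ∈ {−4, ..., 4}, then test f_x and f at those candidates.
  x = -4: f_y(-4, y) = -6*y**2 + 44*y - 78; vanishes at y ∈ {3}. (-4, 3): f_x = -48 ≠ 0.
  x = -3: f_y(-3, y) = -6*y**2 + 42*y - 72; vanishes at y ∈ {3, 4}. (-3, 3): f_x = -20 ≠ 0; (-3, 4): f_x = -21 ≠ 0.
  x = -2: f_y(-2, y) = -6*y**2 + 40*y - 66; vanishes at y ∈ {3}. (-2, 3): f_x = -4 ≠ 0.
  x = -1: f_y(-1, y) = -6*y**2 + 38*y - 60; vanishes at y ∈ {3}. (-1, 3): f_x = 0, f = 0 — SINGULAR.
  x = 0: f_y(0, y) = -6*y**2 + 36*y - 54; vanishes at y ∈ {3}. (0, 3): f_x = -8 ≠ 0.
  x = 1: f_y(1, y) = -6*y**2 + 34*y - 48; vanishes at y ∈ {3}. (1, 3): f_x = -28 ≠ 0.
  x = 2: f_y(2, y) = -6*y**2 + 32*y - 42; vanishes at y ∈ {3}. (2, 3): f_x = -60 ≠ 0.
  x = 3: f_y(3, y) = -6*y**2 + 30*y - 36; vanishes at y ∈ {2, 3}. (3, 2): f_x = -105 ≠ 0; (3, 3): f_x = -104 ≠ 0.
  x = 4: f_y(4, y) = -6*y**2 + 28*y - 30; vanishes at y ∈ {3}. (4, 3): f_x = -160 ≠ 0.
Only singular point on the grid: (-1, 3).
Classify: substitute x = -1 + u, y = 3 + v and expand: f = -2*u**3 - u**2 - u*v**2 - 2*v**3 + v**2.
No constant or linear terms (consistent with a singular point). Quadratic part: -u**2 + v**2. Cubic part: -2*u**3 - u*v**2 - 2*v**3.
The quadratic part v**2 - u**2 = (v − u)(v + u) splits into two distinct linear factors, so there are two distinct tangent lines y − 3 = ±(x − -1) — this is a node (ordinary double point).
Classification: node.


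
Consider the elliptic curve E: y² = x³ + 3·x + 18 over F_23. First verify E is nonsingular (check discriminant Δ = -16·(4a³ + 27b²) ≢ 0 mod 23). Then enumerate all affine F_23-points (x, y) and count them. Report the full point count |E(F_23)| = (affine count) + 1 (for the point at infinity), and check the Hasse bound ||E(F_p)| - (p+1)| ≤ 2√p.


Affine points = {(0, 8), (0, 15), (2, 3), (2, 20), (3, 10), (3, 13), (4, 5), (4, 18), (8, 5), (8, 18), (10, 6), (10, 17), (11, 5), (11, 18), (13, 0), (18, 4), (18, 19), (21, 2), (21, 21)}; affine count = 19; |E(F_23)| = 20.

Discriminant check: Δ ∝ 4a³ + 27b² = 4·3³ + 27·18² = 4·27 + 27·324 ≡ 1 (mod 23). Nonzero ⇒ E is nonsingular.
For each x ∈ F_23, compute rhs = x³ + 3·x + 18 mod 23, then count y ∈ F_23 with y² ≡ rhs.
  x = 0: rhs = 18, matching y values: 8, 15 (2 points).
  x = 1: rhs = 22, matching y values: none (0 points).
  x = 2: rhs = 9, matching y values: 3, 20 (2 points).
  x = 3: rhs = 8, matching y values: 10, 13 (2 points).
  x = 4: rhs = 2, matching y values: 5, 18 (2 points).
  x = 5: rhs = 20, matching y values: none (0 points).
  x = 6: rhs = 22, matching y values: none (0 points).
  x = 7: rhs = 14, matching y values: none (0 points).
  x = 8: rhs = 2, matching y values: 5, 18 (2 points).
  x = 9: rhs = 15, matching y values: none (0 points).
  x = 10: rhs = 13, matching y values: 6, 17 (2 points).
  x = 11: rhs = 2, matching y values: 5, 18 (2 points).
  x = 12: rhs = 11, matching y values: none (0 points).
  x = 13: rhs = 0, matching y values: 0 (1 points).
  x = 14: rhs = 21, matching y values: none (0 points).
  x = 15: rhs = 11, matching y values: none (0 points).
  x = 16: rhs = 22, matching y values: none (0 points).
  x = 17: rhs = 14, matching y values: none (0 points).
  x = 18: rhs = 16, matching y values: 4, 19 (2 points).
  x = 19: rhs = 11, matching y values: none (0 points).
  x = 20: rhs = 5, matching y values: none (0 points).
  x = 21: rhs = 4, matching y values: 2, 21 (2 points).
  x = 22: rhs = 14, matching y values: none (0 points).
Total affine count: 19.
Full point count |E(F_23)| = 19 + 1 = 20.
Hasse bound: |20 − (23+1)| = |-4| = 4 ≤ 2√23 ≈ 9.5917 ✓.


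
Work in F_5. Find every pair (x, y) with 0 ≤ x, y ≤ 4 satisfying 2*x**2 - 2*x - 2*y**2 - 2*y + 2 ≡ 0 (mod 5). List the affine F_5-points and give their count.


Affine F_5-points: {(0, 2), (1, 2), (3, 1), (3, 3)}; count = 4.

For each of the 25 pairs (x, y) ∈ F_5², evaluate f(x, y) mod 5. Record the zeros.
  x = 0: [0↦2, 1↦3, 2↦0, 3↦3, 4↦2]  zeros at y ∈ {2}
  x = 1: [0↦2, 1↦3, 2↦0, 3↦3, 4↦2]  zeros at y ∈ {2}
  x = 2: [0↦1, 1↦2, 2↦4, 3↦2, 4↦1]  zeros at y ∈ ∅
  x = 3: [0↦4, 1↦0, 2↦2, 3↦0, 4↦4]  zeros at y ∈ {1, 3}
  x = 4: [0↦1, 1↦2, 2↦4, 3↦2, 4↦1]  zeros at y ∈ ∅
Collecting zeros: affine points = {(0, 2), (1, 2), (3, 1), (3, 3)}.
Total count |C(F_5)_aff| = 4.


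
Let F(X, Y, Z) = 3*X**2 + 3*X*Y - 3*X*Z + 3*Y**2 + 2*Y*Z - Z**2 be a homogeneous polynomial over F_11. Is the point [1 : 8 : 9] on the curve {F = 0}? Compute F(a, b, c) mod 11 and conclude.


F(1,8,9) ≡ 2 (mod 11); P is NOT on the curve.

Evaluate F(1, 8, 9) term-by-term (mod 11).
  3*X**2 ↦ 3·1·1·1 = 3
  3*X*Y ↦ 3·1·8·1 = 24
  -3*X*Z ↦ -3·1·1·9 = -27
  3*Y**2 ↦ 3·1·64·1 = 192
  2*Y*Z ↦ 2·1·8·9 = 144
  -Z**2 ↦ -1·1·1·81 = -81
Sum: F(1, 8, 9) = (3) + (24) + (-27) + (192) + (144) + (-81) = 255.
Reducing mod 11: 255 ≡ 2 (mod 11).
Since F(a, b, c) ≡ 2 ≠ 0 (mod 11), P does NOT lie on the curve.


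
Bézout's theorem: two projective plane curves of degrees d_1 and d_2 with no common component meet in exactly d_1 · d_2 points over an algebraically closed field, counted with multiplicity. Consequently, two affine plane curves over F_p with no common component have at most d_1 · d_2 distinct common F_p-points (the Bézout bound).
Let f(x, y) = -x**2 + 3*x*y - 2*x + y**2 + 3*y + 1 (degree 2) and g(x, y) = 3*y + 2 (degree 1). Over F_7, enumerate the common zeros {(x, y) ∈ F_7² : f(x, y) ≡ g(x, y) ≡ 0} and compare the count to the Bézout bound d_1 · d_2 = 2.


Common zeros: ∅; count = 0; Bézout bound = 2.

deg(f) = 2, deg(g) = 1, so Bézout bound = 2.
Scan x ∈ F_7. For each x, list the y ∈ F_7 with f(x, y) ≡ 0 and those with g(x, y) ≡ 0 (mod 7); the common zeros in that column are the intersection.
  x = 0: f ≡ 0 at y ∈ ∅; g ≡ 0 at y ∈ {4}; common: ∅.
  x = 1: f ≡ 0 at y ∈ {2, 6}; g ≡ 0 at y ∈ {4}; common: ∅.
  x = 2: f ≡ 0 at y ∈ {0, 5}; g ≡ 0 at y ∈ {4}; common: ∅.
  x = 3: f ≡ 0 at y ∈ {0, 2}; g ≡ 0 at y ∈ {4}; common: ∅.
  x = 4: f ≡ 0 at y ∈ {1, 5}; g ≡ 0 at y ∈ {4}; common: ∅.
  x = 5: f ≡ 0 at y ∈ ∅; g ≡ 0 at y ∈ {4}; common: ∅.
  x = 6: f ≡ 0 at y ∈ ∅; g ≡ 0 at y ∈ {4}; common: ∅.
Collecting: common zeros = ∅, so the count is 0.
Comparison with the Bézout bound: 0 ≤ 2 = deg(f)·deg(g), as expected for curves with no common component (the affine F_7-count falls short of the bound because intersections may lie at infinity, over extension fields, or carry multiplicity).


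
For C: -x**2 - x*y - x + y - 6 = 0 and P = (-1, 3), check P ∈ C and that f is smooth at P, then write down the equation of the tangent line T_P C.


Tangent line at P: -2*x + 2*y - 8 = 0.

Step 1: f(-1, 3) = 0, so P lies on C.
Step 2: partial derivatives
  f_x(x, y) = -2*x - y - 1, f_y(x, y) = 1 - x.
  f_x(P) = -2, f_y(P) = 2 (gradient nonzero, so P is smooth).
Step 3: tangent line at P: -2·(x − -1) + 2·(y − 3) = 0.
Expanding: -2*x + 2*y - 8 = 0.


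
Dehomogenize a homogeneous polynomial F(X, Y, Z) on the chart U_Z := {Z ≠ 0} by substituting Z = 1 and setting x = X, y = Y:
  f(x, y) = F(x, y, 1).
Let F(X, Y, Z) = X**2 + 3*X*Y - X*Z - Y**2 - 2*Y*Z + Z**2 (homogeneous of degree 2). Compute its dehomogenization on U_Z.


f(x, y) = x**2 + 3*x*y - x - y**2 - 2*y + 1

On U_Z we set Z = 1. Each monomial c·X^i·Y^j·Z^k in F becomes c·x^i·y^j·1^k = c·x^i·y^j.
Substituting Z = 1: F(X, Y, 1) = x**2 + 3*x*y - x - y**2 - 2*y + 1.
Note: deg(f) ≤ deg(F) = 2; strict inequality happens when F is divisible by Z (lost terms).


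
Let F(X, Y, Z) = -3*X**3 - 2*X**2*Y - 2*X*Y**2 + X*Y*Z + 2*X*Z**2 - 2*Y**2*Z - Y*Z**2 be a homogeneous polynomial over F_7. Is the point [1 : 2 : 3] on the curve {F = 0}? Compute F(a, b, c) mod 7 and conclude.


F(1,2,3) ≡ 2 (mod 7); P is NOT on the curve.

Evaluate F(1, 2, 3) term-by-term (mod 7).
  -3*X**3 ↦ -3·1·1·1 = -3
  -2*X**2*Y ↦ -2·1·2·1 = -4
  -2*X*Y**2 ↦ -2·1·4·1 = -8
  X*Y*Z ↦ 1·1·2·3 = 6
  2*X*Z**2 ↦ 2·1·1·9 = 18
  -2*Y**2*Z ↦ -2·1·4·3 = -24
  -Y*Z**2 ↦ -1·1·2·9 = -18
Sum: F(1, 2, 3) = (-3) + (-4) + (-8) + (6) + (18) + (-24) + (-18) = -33.
Reducing mod 7: -33 ≡ 2 (mod 7).
Since F(a, b, c) ≡ 2 ≠ 0 (mod 7), P does NOT lie on the curve.


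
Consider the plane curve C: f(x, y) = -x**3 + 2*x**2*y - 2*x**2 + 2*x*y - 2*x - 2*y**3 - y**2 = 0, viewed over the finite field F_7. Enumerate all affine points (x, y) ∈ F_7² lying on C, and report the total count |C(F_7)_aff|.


Affine F_7-points: {(0, 0), (0, 3), (1, 3), (1, 4), (3, 3)}; count = 5.

For each of the 49 pairs (x, y) ∈ F_7², evaluate f(x, y) mod 7. Record the zeros.
  x = 0: [0↦0, 1↦4, 2↦1, 3↦0, 4↦3, 5↦5, 6↦1]  zeros at y ∈ {0, 3}
  x = 1: [0↦2, 1↦3, 2↦4, 3↦0, 4↦0, 5↦6, 6↦6]  zeros at y ∈ {3, 4}
  x = 2: [0↦1, 1↦3, 2↦5, 3↦2, 4↦3, 5↦3, 6↦4]  zeros at y ∈ ∅
  x = 3: [0↦5, 1↦5, 2↦5, 3↦0, 4↦6, 5↦4, 6↦3]  zeros at y ∈ {3}
  x = 4: [0↦1, 1↦3, 2↦5, 3↦2, 4↦3, 5↦3, 6↦4]  zeros at y ∈ ∅
  x = 5: [0↦4, 1↦5, 2↦6, 3↦2, 4↦2, 5↦1, 6↦1]  zeros at y ∈ ∅
  x = 6: [0↦1, 1↦5, 2↦2, 3↦1, 4↦4, 5↦6, 6↦2]  zeros at y ∈ ∅
Collecting zeros: affine points = {(0, 0), (0, 3), (1, 3), (1, 4), (3, 3)}.
Total count |C(F_7)_aff| = 5.


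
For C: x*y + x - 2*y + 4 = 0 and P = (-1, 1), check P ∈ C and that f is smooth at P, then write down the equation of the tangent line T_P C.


Tangent line at P: 2*x - 3*y + 5 = 0.

Step 1: f(-1, 1) = 0, so P lies on C.
Step 2: partial derivatives
  f_x(x, y) = y + 1, f_y(x, y) = x - 2.
  f_x(P) = 2, f_y(P) = -3 (gradient nonzero, so P is smooth).
Step 3: tangent line at P: 2·(x − -1) + -3·(y − 1) = 0.
Expanding: 2*x - 3*y + 5 = 0.


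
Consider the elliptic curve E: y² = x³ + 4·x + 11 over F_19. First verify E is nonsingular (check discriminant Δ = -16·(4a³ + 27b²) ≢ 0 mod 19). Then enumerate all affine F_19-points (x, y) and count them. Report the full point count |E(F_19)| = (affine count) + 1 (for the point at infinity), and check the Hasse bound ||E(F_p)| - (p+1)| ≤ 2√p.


Affine points = {(0, 7), (0, 12), (1, 4), (1, 15), (5, 2), (5, 17), (6, 2), (6, 17), (8, 2), (8, 17), (9, 4), (9, 15), (10, 5), (10, 14), (12, 1), (12, 18), (15, 8), (15, 11), (18, 5), (18, 14)}; affine count = 20; |E(F_19)| = 21.

Discriminant check: Δ ∝ 4a³ + 27b² = 4·4³ + 27·11² = 4·64 + 27·121 ≡ 8 (mod 19). Nonzero ⇒ E is nonsingular.
For each x ∈ F_19, compute rhs = x³ + 4·x + 11 mod 19, then count y ∈ F_19 with y² ≡ rhs.
  x = 0: rhs = 11, matching y values: 7, 12 (2 points).
  x = 1: rhs = 16, matching y values: 4, 15 (2 points).
  x = 2: rhs = 8, matching y values: none (0 points).
  x = 3: rhs = 12, matching y values: none (0 points).
  x = 4: rhs = 15, matching y values: none (0 points).
  x = 5: rhs = 4, matching y values: 2, 17 (2 points).
  x = 6: rhs = 4, matching y values: 2, 17 (2 points).
  x = 7: rhs = 2, matching y values: none (0 points).
  x = 8: rhs = 4, matching y values: 2, 17 (2 points).
  x = 9: rhs = 16, matching y values: 4, 15 (2 points).
  x = 10: rhs = 6, matching y values: 5, 14 (2 points).
  x = 11: rhs = 18, matching y values: none (0 points).
  x = 12: rhs = 1, matching y values: 1, 18 (2 points).
  x = 13: rhs = 18, matching y values: none (0 points).
  x = 14: rhs = 18, matching y values: none (0 points).
  x = 15: rhs = 7, matching y values: 8, 11 (2 points).
  x = 16: rhs = 10, matching y values: none (0 points).
  x = 17: rhs = 14, matching y values: none (0 points).
  x = 18: rhs = 6, matching y values: 5, 14 (2 points).
Total affine count: 20.
Full point count |E(F_19)| = 20 + 1 = 21.
Hasse bound: |21 − (19+1)| = |1| = 1 ≤ 2√19 ≈ 8.7178 ✓.


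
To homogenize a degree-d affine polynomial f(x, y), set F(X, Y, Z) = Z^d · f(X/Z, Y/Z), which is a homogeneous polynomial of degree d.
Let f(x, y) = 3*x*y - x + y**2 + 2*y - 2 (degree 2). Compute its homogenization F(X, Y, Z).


F(X, Y, Z) = 3*X*Y - X*Z + Y**2 + 2*Y*Z - 2*Z**2

deg(f) = 2.
Substitute x = X/Z, y = Y/Z into f, then multiply by Z^2.
  monomial 3·x^1·y^1 ↦ 3·X^1·Y^1·Z^0.
  monomial -1·x^1·y^0 ↦ -1·X^1·Y^0·Z^1.
  monomial 1·x^0·y^2 ↦ 1·X^0·Y^2·Z^0.
  monomial 2·x^0·y^1 ↦ 2·X^0·Y^1·Z^1.
  monomial -2·x^0·y^0 ↦ -2·X^0·Y^0·Z^2.
Collecting: F(X, Y, Z) = 3*X*Y - X*Z + Y**2 + 2*Y*Z - 2*Z**2.


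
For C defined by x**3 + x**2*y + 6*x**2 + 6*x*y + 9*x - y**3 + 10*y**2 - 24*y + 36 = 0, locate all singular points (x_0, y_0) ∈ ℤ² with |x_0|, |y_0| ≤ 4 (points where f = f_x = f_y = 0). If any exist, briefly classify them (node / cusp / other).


Singular points: {(-3, 3)}; classification: cusp.

Compute partial derivatives:
  f_x = 3*x**2 + 2*x*y + 12*x + 6*y + 9.
  f_y = x**2 + 6*x - 3*y**2 + 20*y - 24.
Scan x_0 ∈ {−4, ..., 4}. For each x_0, f_y(x_0, y) is a polynomial in y; find its integer roots y ∈ {−4, ..., 4}, then test f_x and f at those candidates.
  x = -4: f_y(-4, y) = -3*y**2 + 20*y - 32; vanishes at y ∈ {4}. (-4, 4): f_x = 1 ≠ 0.
  x = -3: f_y(-3, y) = -3*y**2 + 20*y - 33; vanishes at y ∈ {3}. (-3, 3): f_x = 0, f = 0 — SINGULAR.
  x = -2: f_y(-2, y) = -3*y**2 + 20*y - 32; vanishes at y ∈ {4}. (-2, 4): f_x = 5 ≠ 0.
  x = -1: f_y(-1, y) = -3*y**2 + 20*y - 29; no integer root y with |y| ≤ 4.
  x = 0: f_y(0, y) = -3*y**2 + 20*y - 24; no integer root y with |y| ≤ 4.
  x = 1: f_y(1, y) = -3*y**2 + 20*y - 17; vanishes at y ∈ {1}. (1, 1): f_x = 32 ≠ 0.
  x = 2: f_y(2, y) = -3*y**2 + 20*y - 8; no integer root y with |y| ≤ 4.
  x = 3: f_y(3, y) = -3*y**2 + 20*y + 3; no integer root y with |y| ≤ 4.
  x = 4: f_y(4, y) = -3*y**2 + 20*y + 16; no integer root y with |y| ≤ 4.
Only singular point on the grid: (-3, 3).
Classify: substitute x = -3 + u, y = 3 + v and expand: f = u**3 + u**2*v - v**3 + v**2.
No constant or linear terms (consistent with a singular point). Quadratic part: v**2. Cubic part: u**3 + u**2*v - v**3.
The quadratic part v**2 is a perfect square, so there is a single (double) tangent line v = 0, i.e. y = 3. Restricting the cubic part to that line (v = 0) leaves u**3 ≠ 0, so f is not divisible by v and the branch is v² ≈ -u**3 to lowest order — this is a cusp.
Classification: cusp.


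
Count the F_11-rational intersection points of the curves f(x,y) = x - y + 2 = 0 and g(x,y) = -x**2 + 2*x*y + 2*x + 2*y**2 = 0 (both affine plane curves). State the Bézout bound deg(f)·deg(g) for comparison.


Common zeros: {(3, 5), (7, 9)}; count = 2; Bézout bound = 2.

deg(f) = 1, deg(g) = 2, so Bézout bound = 2.
Scan x ∈ F_11. For each x, list the y ∈ F_11 with f(x, y) ≡ 0 and those with g(x, y) ≡ 0 (mod 11); the common zeros in that column are the intersection.
  x = 0: f ≡ 0 at y ∈ {2}; g ≡ 0 at y ∈ {0}; common: ∅.
  x = 1: f ≡ 0 at y ∈ {3}; g ≡ 0 at y ∈ ∅; common: ∅.
  x = 2: f ≡ 0 at y ∈ {4}; g ≡ 0 at y ∈ {0, 9}; common: ∅.
  x = 3: f ≡ 0 at y ∈ {5}; g ≡ 0 at y ∈ {3, 5}; common: {5}.
  x = 4: f ≡ 0 at y ∈ {6}; g ≡ 0 at y ∈ ∅; common: ∅.
  x = 5: f ≡ 0 at y ∈ {7}; g ≡ 0 at y ∈ {3}; common: ∅.
  x = 6: f ≡ 0 at y ∈ {8}; g ≡ 0 at y ∈ ∅; common: ∅.
  x = 7: f ≡ 0 at y ∈ {9}; g ≡ 0 at y ∈ {6, 9}; common: {9}.
  x = 8: f ≡ 0 at y ∈ {10}; g ≡ 0 at y ∈ ∅; common: ∅.
  x = 9: f ≡ 0 at y ∈ {0}; g ≡ 0 at y ∈ {5, 8}; common: ∅.
  x = 10: f ≡ 0 at y ∈ {1}; g ≡ 0 at y ∈ ∅; common: ∅.
Collecting: common zeros = {(3, 5), (7, 9)}, so the count is 2.
Comparison with the Bézout bound: 2 ≤ 2 = deg(f)·deg(g), as expected for curves with no common component (the bound is attained).


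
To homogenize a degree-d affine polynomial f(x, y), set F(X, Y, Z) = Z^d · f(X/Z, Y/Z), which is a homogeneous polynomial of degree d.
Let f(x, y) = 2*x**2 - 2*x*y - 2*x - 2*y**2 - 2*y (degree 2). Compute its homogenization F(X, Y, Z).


F(X, Y, Z) = 2*X**2 - 2*X*Y - 2*X*Z - 2*Y**2 - 2*Y*Z

deg(f) = 2.
Substitute x = X/Z, y = Y/Z into f, then multiply by Z^2.
  monomial 2·x^2·y^0 ↦ 2·X^2·Y^0·Z^0.
  monomial -2·x^1·y^1 ↦ -2·X^1·Y^1·Z^0.
  monomial -2·x^1·y^0 ↦ -2·X^1·Y^0·Z^1.
  monomial -2·x^0·y^2 ↦ -2·X^0·Y^2·Z^0.
  monomial -2·x^0·y^1 ↦ -2·X^0·Y^1·Z^1.
Collecting: F(X, Y, Z) = 2*X**2 - 2*X*Y - 2*X*Z - 2*Y**2 - 2*Y*Z.


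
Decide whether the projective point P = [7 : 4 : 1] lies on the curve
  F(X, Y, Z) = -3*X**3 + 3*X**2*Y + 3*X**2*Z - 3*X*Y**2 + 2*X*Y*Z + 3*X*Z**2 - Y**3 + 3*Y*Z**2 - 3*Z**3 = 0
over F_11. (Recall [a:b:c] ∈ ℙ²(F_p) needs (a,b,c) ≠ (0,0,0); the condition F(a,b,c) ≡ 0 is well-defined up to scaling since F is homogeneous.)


F(7,4,1) ≡ 8 (mod 11); P is NOT on the curve.

Evaluate F(7, 4, 1) term-by-term (mod 11).
  -3*X**3 ↦ -3·343·1·1 = -1029
  3*X**2*Y ↦ 3·49·4·1 = 588
  3*X**2*Z ↦ 3·49·1·1 = 147
  -3*X*Y**2 ↦ -3·7·16·1 = -336
  2*X*Y*Z ↦ 2·7·4·1 = 56
  3*X*Z**2 ↦ 3·7·1·1 = 21
  -Y**3 ↦ -1·1·64·1 = -64
  3*Y*Z**2 ↦ 3·1·4·1 = 12
  -3*Z**3 ↦ -3·1·1·1 = -3
Sum: F(7, 4, 1) = (-1029) + (588) + (147) + (-336) + (56) + (21) + (-64) + (12) + (-3) = -608.
Reducing mod 11: -608 ≡ 8 (mod 11).
Since F(a, b, c) ≡ 8 ≠ 0 (mod 11), P does NOT lie on the curve.


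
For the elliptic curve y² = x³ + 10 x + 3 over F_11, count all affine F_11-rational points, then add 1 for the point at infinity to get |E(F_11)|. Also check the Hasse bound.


Affine points = {(0, 5), (0, 6), (1, 5), (1, 6), (2, 3), (2, 8), (3, 4), (3, 7), (6, 2), (6, 9), (7, 3), (7, 8), (8, 1), (8, 10), (10, 5), (10, 6)}; affine count = 16; |E(F_11)| = 17.

Discriminant check: Δ ∝ 4a³ + 27b² = 4·10³ + 27·3² = 4·1000 + 27·9 ≡ 8 (mod 11). Nonzero ⇒ E is nonsingular.
For each x ∈ F_11, compute rhs = x³ + 10·x + 3 mod 11, then count y ∈ F_11 with y² ≡ rhs.
  x = 0: rhs = 3, matching y values: 5, 6 (2 points).
  x = 1: rhs = 3, matching y values: 5, 6 (2 points).
  x = 2: rhs = 9, matching y values: 3, 8 (2 points).
  x = 3: rhs = 5, matching y values: 4, 7 (2 points).
  x = 4: rhs = 8, matching y values: none (0 points).
  x = 5: rhs = 2, matching y values: none (0 points).
  x = 6: rhs = 4, matching y values: 2, 9 (2 points).
  x = 7: rhs = 9, matching y values: 3, 8 (2 points).
  x = 8: rhs = 1, matching y values: 1, 10 (2 points).
  x = 9: rhs = 8, matching y values: none (0 points).
  x = 10: rhs = 3, matching y values: 5, 6 (2 points).
Total affine count: 16.
Full point count |E(F_11)| = 16 + 1 = 17.
Hasse bound: |17 − (11+1)| = |5| = 5 ≤ 2√11 ≈ 6.6332 ✓.
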